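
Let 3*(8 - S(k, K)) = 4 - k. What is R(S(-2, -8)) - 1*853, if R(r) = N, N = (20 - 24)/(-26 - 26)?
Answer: -11088/13 ≈ -852.92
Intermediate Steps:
S(k, K) = 20/3 + k/3 (S(k, K) = 8 - (4 - k)/3 = 8 + (-4/3 + k/3) = 20/3 + k/3)
N = 1/13 (N = -4/(-52) = -4*(-1/52) = 1/13 ≈ 0.076923)
R(r) = 1/13
R(S(-2, -8)) - 1*853 = 1/13 - 1*853 = 1/13 - 853 = -11088/13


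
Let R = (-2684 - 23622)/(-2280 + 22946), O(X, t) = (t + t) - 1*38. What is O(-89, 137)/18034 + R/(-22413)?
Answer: 27446637023/2088278850993 ≈ 0.013143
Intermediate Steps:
O(X, t) = -38 + 2*t (O(X, t) = 2*t - 38 = -38 + 2*t)
R = -13153/10333 (R = -26306/20666 = -26306*1/20666 = -13153/10333 ≈ -1.2729)
O(-89, 137)/18034 + R/(-22413) = (-38 + 2*137)/18034 - 13153/10333/(-22413) = (-38 + 274)*(1/18034) - 13153/10333*(-1/22413) = 236*(1/18034) + 13153/231593529 = 118/9017 + 13153/231593529 = 27446637023/2088278850993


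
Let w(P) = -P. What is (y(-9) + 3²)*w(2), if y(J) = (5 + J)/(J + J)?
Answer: -166/9 ≈ -18.444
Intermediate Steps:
y(J) = (5 + J)/(2*J) (y(J) = (5 + J)/((2*J)) = (5 + J)*(1/(2*J)) = (5 + J)/(2*J))
(y(-9) + 3²)*w(2) = ((½)*(5 - 9)/(-9) + 3²)*(-1*2) = ((½)*(-⅑)*(-4) + 9)*(-2) = (2/9 + 9)*(-2) = (83/9)*(-2) = -166/9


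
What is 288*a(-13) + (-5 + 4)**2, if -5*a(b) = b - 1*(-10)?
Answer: 869/5 ≈ 173.80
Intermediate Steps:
a(b) = -2 - b/5 (a(b) = -(b - 1*(-10))/5 = -(b + 10)/5 = -(10 + b)/5 = -2 - b/5)
288*a(-13) + (-5 + 4)**2 = 288*(-2 - 1/5*(-13)) + (-5 + 4)**2 = 288*(-2 + 13/5) + (-1)**2 = 288*(3/5) + 1 = 864/5 + 1 = 869/5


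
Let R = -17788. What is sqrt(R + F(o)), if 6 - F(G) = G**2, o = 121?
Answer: I*sqrt(32423) ≈ 180.06*I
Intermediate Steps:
F(G) = 6 - G**2
sqrt(R + F(o)) = sqrt(-17788 + (6 - 1*121**2)) = sqrt(-17788 + (6 - 1*14641)) = sqrt(-17788 + (6 - 14641)) = sqrt(-17788 - 14635) = sqrt(-32423) = I*sqrt(32423)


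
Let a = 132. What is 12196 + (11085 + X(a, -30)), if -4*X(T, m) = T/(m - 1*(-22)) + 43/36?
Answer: 3353015/144 ≈ 23285.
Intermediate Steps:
X(T, m) = -43/144 - T/(4*(22 + m)) (X(T, m) = -(T/(m - 1*(-22)) + 43/36)/4 = -(T/(m + 22) + 43*(1/36))/4 = -(T/(22 + m) + 43/36)/4 = -(43/36 + T/(22 + m))/4 = -43/144 - T/(4*(22 + m)))
12196 + (11085 + X(a, -30)) = 12196 + (11085 + (-946 - 43*(-30) - 36*132)/(144*(22 - 30))) = 12196 + (11085 + (1/144)*(-946 + 1290 - 4752)/(-8)) = 12196 + (11085 + (1/144)*(-1/8)*(-4408)) = 12196 + (11085 + 551/144) = 12196 + 1596791/144 = 3353015/144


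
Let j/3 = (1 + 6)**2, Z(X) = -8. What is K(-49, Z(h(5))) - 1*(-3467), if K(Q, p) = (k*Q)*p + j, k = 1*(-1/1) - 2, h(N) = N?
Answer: 2438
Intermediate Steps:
k = -3 (k = 1*(-1*1) - 2 = 1*(-1) - 2 = -1 - 2 = -3)
j = 147 (j = 3*(1 + 6)**2 = 3*7**2 = 3*49 = 147)
K(Q, p) = 147 - 3*Q*p (K(Q, p) = (-3*Q)*p + 147 = -3*Q*p + 147 = 147 - 3*Q*p)
K(-49, Z(h(5))) - 1*(-3467) = (147 - 3*(-49)*(-8)) - 1*(-3467) = (147 - 1176) + 3467 = -1029 + 3467 = 2438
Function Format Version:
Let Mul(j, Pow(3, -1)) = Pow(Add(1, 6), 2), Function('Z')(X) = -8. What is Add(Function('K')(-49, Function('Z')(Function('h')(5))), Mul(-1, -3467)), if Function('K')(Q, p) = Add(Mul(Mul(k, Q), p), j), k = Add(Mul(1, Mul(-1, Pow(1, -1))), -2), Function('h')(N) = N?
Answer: 2438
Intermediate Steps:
k = -3 (k = Add(Mul(1, Mul(-1, 1)), -2) = Add(Mul(1, -1), -2) = Add(-1, -2) = -3)
j = 147 (j = Mul(3, Pow(Add(1, 6), 2)) = Mul(3, Pow(7, 2)) = Mul(3, 49) = 147)
Function('K')(Q, p) = Add(147, Mul(-3, Q, p)) (Function('K')(Q, p) = Add(Mul(Mul(-3, Q), p), 147) = Add(Mul(-3, Q, p), 147) = Add(147, Mul(-3, Q, p)))
Add(Function('K')(-49, Function('Z')(Function('h')(5))), Mul(-1, -3467)) = Add(Add(147, Mul(-3, -49, -8)), Mul(-1, -3467)) = Add(Add(147, -1176), 3467) = Add(-1029, 3467) = 2438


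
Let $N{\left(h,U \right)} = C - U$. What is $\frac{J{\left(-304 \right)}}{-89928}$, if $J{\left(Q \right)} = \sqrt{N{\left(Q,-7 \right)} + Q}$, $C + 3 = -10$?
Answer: $- \frac{i \sqrt{310}}{89928} \approx - 0.00019579 i$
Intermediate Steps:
$C = -13$ ($C = -3 - 10 = -13$)
$N{\left(h,U \right)} = -13 - U$
$J{\left(Q \right)} = \sqrt{-6 + Q}$ ($J{\left(Q \right)} = \sqrt{\left(-13 - -7\right) + Q} = \sqrt{\left(-13 + 7\right) + Q} = \sqrt{-6 + Q}$)
$\frac{J{\left(-304 \right)}}{-89928} = \frac{\sqrt{-6 - 304}}{-89928} = \sqrt{-310} \left(- \frac{1}{89928}\right) = i \sqrt{310} \left(- \frac{1}{89928}\right) = - \frac{i \sqrt{310}}{89928}$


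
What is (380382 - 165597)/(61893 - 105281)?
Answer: -214785/43388 ≈ -4.9503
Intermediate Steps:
(380382 - 165597)/(61893 - 105281) = 214785/(-43388) = 214785*(-1/43388) = -214785/43388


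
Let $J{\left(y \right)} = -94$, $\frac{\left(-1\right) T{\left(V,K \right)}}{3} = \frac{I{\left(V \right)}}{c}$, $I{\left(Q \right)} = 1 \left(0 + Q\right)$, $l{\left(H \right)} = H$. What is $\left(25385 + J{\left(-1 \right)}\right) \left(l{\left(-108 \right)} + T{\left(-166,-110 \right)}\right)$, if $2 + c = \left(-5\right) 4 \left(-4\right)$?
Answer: $- \frac{33409411}{13} \approx -2.57 \cdot 10^{6}$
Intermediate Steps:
$c = 78$ ($c = -2 + \left(-5\right) 4 \left(-4\right) = -2 - -80 = -2 + 80 = 78$)
$I{\left(Q \right)} = Q$ ($I{\left(Q \right)} = 1 Q = Q$)
$T{\left(V,K \right)} = - \frac{V}{26}$ ($T{\left(V,K \right)} = - 3 \frac{V}{78} = - \frac{V}{26}$)
$\left(25385 + J{\left(-1 \right)}\right) \left(l{\left(-108 \right)} + T{\left(-166,-110 \right)}\right) = \left(25385 - 94\right) \left(-108 - - \frac{83}{13}\right) = 25291 \left(-108 + \frac{83}{13}\right) = 25291 \left(- \frac{1321}{13}\right) = - \frac{33409411}{13}$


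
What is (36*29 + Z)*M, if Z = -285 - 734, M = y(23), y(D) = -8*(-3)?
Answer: 600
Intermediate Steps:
y(D) = 24
M = 24
Z = -1019
(36*29 + Z)*M = (36*29 - 1019)*24 = (1044 - 1019)*24 = 25*24 = 600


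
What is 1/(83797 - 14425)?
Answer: 1/69372 ≈ 1.4415e-5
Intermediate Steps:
1/(83797 - 14425) = 1/69372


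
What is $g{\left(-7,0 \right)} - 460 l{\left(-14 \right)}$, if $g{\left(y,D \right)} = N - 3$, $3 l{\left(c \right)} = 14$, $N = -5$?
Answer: $- \frac{6464}{3} \approx -2154.7$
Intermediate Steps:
$l{\left(c \right)} = \frac{14}{3}$ ($l{\left(c \right)} = \frac{1}{3} \cdot 14 = \frac{14}{3}$)
$g{\left(y,D \right)} = -8$ ($g{\left(y,D \right)} = -5 - 3 = -8$)
$g{\left(-7,0 \right)} - 460 l{\left(-14 \right)} = -8 - \frac{6440}{3} = - \frac{6464}{3}$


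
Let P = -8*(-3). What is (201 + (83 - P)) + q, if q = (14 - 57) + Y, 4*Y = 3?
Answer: 871/4 ≈ 217.75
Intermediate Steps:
Y = 3/4 (Y = (1/4)*3 = 3/4 ≈ 0.75000)
q = -169/4 (q = (14 - 57) + 3/4 = -43 + 3/4 = -169/4 ≈ -42.250)
P = 24
(201 + (83 - P)) + q = (201 + (83 - 1*24)) - 169/4 = (201 + (83 - 24)) - 169/4 = (201 + 59) - 169/4 = 260 - 169/4 = 871/4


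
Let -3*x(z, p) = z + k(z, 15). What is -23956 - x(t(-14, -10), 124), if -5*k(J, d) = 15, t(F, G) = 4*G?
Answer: -71911/3 ≈ -23970.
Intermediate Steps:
k(J, d) = -3 (k(J, d) = -⅕*15 = -3)
x(z, p) = 1 - z/3 (x(z, p) = -(z - 3)/3 = -(-3 + z)/3 = 1 - z/3)
-23956 - x(t(-14, -10), 124) = -23956 - (1 - 4*(-10)/3) = -23956 - (1 - ⅓*(-40)) = -23956 - (1 + 40/3) = -23956 - 1*43/3 = -23956 - 43/3 = -71911/3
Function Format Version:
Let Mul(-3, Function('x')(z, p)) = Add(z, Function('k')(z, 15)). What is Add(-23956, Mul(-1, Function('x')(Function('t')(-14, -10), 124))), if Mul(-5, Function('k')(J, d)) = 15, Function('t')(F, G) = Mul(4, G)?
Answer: Rational(-71911, 3) ≈ -23970.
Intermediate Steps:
Function('k')(J, d) = -3 (Function('k')(J, d) = Mul(Rational(-1, 5), 15) = -3)
Function('x')(z, p) = Add(1, Mul(Rational(-1, 3), z)) (Function('x')(z, p) = Mul(Rational(-1, 3), Add(z, -3)) = Mul(Rational(-1, 3), Add(-3, z)) = Add(1, Mul(Rational(-1, 3), z)))
Add(-23956, Mul(-1, Function('x')(Function('t')(-14, -10), 124))) = Add(-23956, Mul(-1, Add(1, Mul(Rational(-1, 3), Mul(4, -10))))) = Add(-23956, Mul(-1, Add(1, Mul(Rational(-1, 3), -40)))) = Add(-23956, Mul(-1, Add(1, Rational(40, 3)))) = Add(-23956, Mul(-1, Rational(43, 3))) = Add(-23956, Rational(-43, 3)) = Rational(-71911, 3)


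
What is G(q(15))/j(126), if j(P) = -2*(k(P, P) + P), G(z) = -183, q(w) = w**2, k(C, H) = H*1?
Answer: 61/168 ≈ 0.36310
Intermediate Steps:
k(C, H) = H
j(P) = -4*P (j(P) = -2*(P + P) = -4*P)
G(q(15))/j(126) = -183/((-4*126)) = -183/(-504) = -183*(-1/504) = 61/168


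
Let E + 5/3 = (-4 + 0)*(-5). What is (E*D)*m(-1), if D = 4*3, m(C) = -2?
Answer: -440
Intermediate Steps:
D = 12
E = 55/3 (E = -5/3 + (-4 + 0)*(-5) = -5/3 - 4*(-5) = -5/3 + 20 = 55/3 ≈ 18.333)
(E*D)*m(-1) = ((55/3)*12)*(-2) = 220*(-2) = -440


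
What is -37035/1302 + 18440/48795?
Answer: -118874263/4235406 ≈ -28.067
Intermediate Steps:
-37035/1302 + 18440/48795 = -37035*1/1302 + 18440*(1/48795) = -12345/434 + 3688/9759 = -118874263/4235406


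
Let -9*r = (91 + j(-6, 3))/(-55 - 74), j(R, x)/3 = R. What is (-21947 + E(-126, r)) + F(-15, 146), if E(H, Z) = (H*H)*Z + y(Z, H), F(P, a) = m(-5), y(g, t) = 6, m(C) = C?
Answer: -900754/43 ≈ -20948.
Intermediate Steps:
F(P, a) = -5
j(R, x) = 3*R
r = 73/1161 (r = -(91 + 3*(-6))/(9*(-55 - 74)) = -(91 - 18)/(9*(-129)) = -73*(-1)/(9*129) = -⅑*(-73/129) = 73/1161 ≈ 0.062877)
E(H, Z) = 6 + Z*H² (E(H, Z) = (H*H)*Z + 6 = H²*Z + 6 = Z*H² + 6 = 6 + Z*H²)
(-21947 + E(-126, r)) + F(-15, 146) = (-21947 + (6 + (73/1161)*(-126)²)) - 5 = (-21947 + (6 + (73/1161)*15876)) - 5 = (-21947 + (6 + 42924/43)) - 5 = (-21947 + 43182/43) - 5 = -900539/43 - 5 = -900754/43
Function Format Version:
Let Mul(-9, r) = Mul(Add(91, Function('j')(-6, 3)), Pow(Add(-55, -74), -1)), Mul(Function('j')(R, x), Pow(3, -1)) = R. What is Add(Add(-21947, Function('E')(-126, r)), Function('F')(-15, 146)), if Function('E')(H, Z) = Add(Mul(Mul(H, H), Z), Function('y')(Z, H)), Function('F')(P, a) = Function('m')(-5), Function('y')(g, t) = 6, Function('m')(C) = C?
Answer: Rational(-900754, 43) ≈ -20948.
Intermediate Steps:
Function('F')(P, a) = -5
Function('j')(R, x) = Mul(3, R)
r = Rational(73, 1161) (r = Mul(Rational(-1, 9), Mul(Add(91, Mul(3, -6)), Pow(Add(-55, -74), -1))) = Mul(Rational(-1, 9), Mul(Add(91, -18), Pow(-129, -1))) = Mul(Rational(-1, 9), Mul(73, Rational(-1, 129))) = Mul(Rational(-1, 9), Rational(-73, 129)) = Rational(73, 1161) ≈ 0.062877)
Function('E')(H, Z) = Add(6, Mul(Z, Pow(H, 2))) (Function('E')(H, Z) = Add(Mul(Mul(H, H), Z), 6) = Add(Mul(Pow(H, 2), Z), 6) = Add(Mul(Z, Pow(H, 2)), 6) = Add(6, Mul(Z, Pow(H, 2))))
Add(Add(-21947, Function('E')(-126, r)), Function('F')(-15, 146)) = Add(Add(-21947, Add(6, Mul(Rational(73, 1161), Pow(-126, 2)))), -5) = Add(Add(-21947, Add(6, Mul(Rational(73, 1161), 15876))), -5) = Add(Add(-21947, Add(6, Rational(42924, 43))), -5) = Add(Add(-21947, Rational(43182, 43)), -5) = Add(Rational(-900539, 43), -5) = Rational(-900754, 43)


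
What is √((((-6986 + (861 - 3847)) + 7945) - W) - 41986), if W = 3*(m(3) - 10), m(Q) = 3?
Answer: 6*I*√1222 ≈ 209.74*I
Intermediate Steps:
W = -21 (W = 3*(3 - 10) = 3*(-7) = -21)
√((((-6986 + (861 - 3847)) + 7945) - W) - 41986) = √((((-6986 + (861 - 3847)) + 7945) - 1*(-21)) - 41986) = √((((-6986 - 2986) + 7945) + 21) - 41986) = √(((-9972 + 7945) + 21) - 41986) = √((-2027 + 21) - 41986) = √(-2006 - 41986) = √(-43992) = 6*I*√1222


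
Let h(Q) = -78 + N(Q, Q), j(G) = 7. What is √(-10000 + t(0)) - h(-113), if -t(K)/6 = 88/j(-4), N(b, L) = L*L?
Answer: -12691 + 8*I*√7714/7 ≈ -12691.0 + 100.38*I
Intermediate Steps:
N(b, L) = L²
t(K) = -528/7
h(Q) = -78 + Q²
√(-10000 + t(0)) - h(-113) = √(-10000 - 528/7) - (-78 + (-113)²) = √(-70528/7) - (-78 + 12769) = 8*I*√7714/7 - 1*12691 = 8*I*√7714/7 - 12691 = -12691 + 8*I*√7714/7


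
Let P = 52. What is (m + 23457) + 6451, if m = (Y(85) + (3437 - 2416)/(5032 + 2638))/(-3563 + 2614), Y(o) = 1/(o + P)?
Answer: 29824248779133/997199710 ≈ 29908.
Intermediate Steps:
Y(o) = 1/(52 + o) (Y(o) = 1/(o + 52) = 1/(52 + o))
m = -147547/997199710 (m = (1/(52 + 85) + (3437 - 2416)/(5032 + 2638))/(-3563 + 2614) = (1/137 + 1021/7670)/(-949) = (1/137 + 1021*(1/7670))*(-1/949) = (1/137 + 1021/7670)*(-1/949) = (147547/1050790)*(-1/949) = -147547/997199710 ≈ -0.00014796)
(m + 23457) + 6451 = (-147547/997199710 + 23457) + 6451 = 23391313449923/997199710 + 6451 = 29824248779133/997199710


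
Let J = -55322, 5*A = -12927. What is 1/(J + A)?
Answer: -5/289537 ≈ -1.7269e-5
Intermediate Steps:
A = -12927/5 (A = (⅕)*(-12927) = -12927/5 ≈ -2585.4)
1/(J + A) = 1/(-55322 - 12927/5) = 1/(-289537/5) = -5/289537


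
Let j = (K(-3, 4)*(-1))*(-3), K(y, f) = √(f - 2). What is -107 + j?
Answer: -107 + 3*√2 ≈ -102.76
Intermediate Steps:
K(y, f) = √(-2 + f)
j = 3*√2 (j = (√(-2 + 4)*(-1))*(-3) = (√2*(-1))*(-3) = -√2*(-3) = 3*√2 ≈ 4.2426)
-107 + j = -107 + 3*√2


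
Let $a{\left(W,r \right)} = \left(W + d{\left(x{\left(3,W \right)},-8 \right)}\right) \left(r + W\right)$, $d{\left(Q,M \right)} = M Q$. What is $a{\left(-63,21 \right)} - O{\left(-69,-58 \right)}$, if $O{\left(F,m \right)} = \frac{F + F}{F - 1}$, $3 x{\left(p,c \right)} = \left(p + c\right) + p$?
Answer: $- \frac{130899}{35} \approx -3740.0$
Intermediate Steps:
$x{\left(p,c \right)} = \frac{c}{3} + \frac{2 p}{3}$ ($x{\left(p,c \right)} = \frac{\left(p + c\right) + p}{3} = \frac{\left(c + p\right) + p}{3} = \frac{c + 2 p}{3} = \frac{c}{3} + \frac{2 p}{3}$)
$O{\left(F,m \right)} = \frac{2 F}{-1 + F}$
$a{\left(W,r \right)} = \left(-16 - \frac{5 W}{3}\right) \left(W + r\right)$ ($a{\left(W,r \right)} = \left(W - 8 \left(\frac{W}{3} + \frac{2}{3} \cdot 3\right)\right) \left(r + W\right) = \left(W - 8 \left(\frac{W}{3} + 2\right)\right) \left(W + r\right) = \left(W - 8 \left(2 + \frac{W}{3}\right)\right) \left(W + r\right) = \left(W - \left(16 + \frac{8 W}{3}\right)\right) \left(W + r\right) = \left(-16 - \frac{5 W}{3}\right) \left(W + r\right)$)
$a{\left(-63,21 \right)} - O{\left(-69,-58 \right)} = \left(\left(-16\right) \left(-63\right) - 336 - \frac{5 \left(-63\right)^{2}}{3} - \left(-105\right) 21\right) - 2 \left(-69\right) \frac{1}{-1 - 69} = \left(1008 - 336 - 6615 + 2205\right) - 2 \left(-69\right) \frac{1}{-70} = \left(1008 - 336 - 6615 + 2205\right) - 2 \left(-69\right) \left(- \frac{1}{70}\right) = -3738 - \frac{69}{35} = - \frac{130899}{35}$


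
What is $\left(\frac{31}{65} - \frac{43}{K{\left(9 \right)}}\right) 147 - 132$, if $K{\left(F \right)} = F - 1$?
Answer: $- \frac{443049}{520} \approx -852.02$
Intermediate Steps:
$K{\left(F \right)} = -1 + F$
$\left(\frac{31}{65} - \frac{43}{K{\left(9 \right)}}\right) 147 - 132 = \left(\frac{31}{65} - \frac{43}{-1 + 9}\right) 147 - 132 = \left(31 \cdot \frac{1}{65} - \frac{43}{8}\right) 147 - 132 = \left(\frac{31}{65} - \frac{43}{8}\right) 147 - 132 = \left(- \frac{2547}{520}\right) 147 - 132 = - \frac{374409}{520} - 132 = - \frac{443049}{520}$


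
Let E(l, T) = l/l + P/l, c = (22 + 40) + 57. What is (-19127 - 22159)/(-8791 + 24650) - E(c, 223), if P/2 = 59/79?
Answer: -539091507/149090459 ≈ -3.6159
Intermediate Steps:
P = 118/79 (P = 2*(59/79) = 118/79 ≈ 1.4937)
c = 119 (c = 62 + 57 = 119)
E(l, T) = 1 + 118/(79*l) (E(l, T) = l/l + 118/(79*l) = 1 + 118/(79*l))
(-19127 - 22159)/(-8791 + 24650) - E(c, 223) = (-19127 - 22159)/(-8791 + 24650) - (118/79 + 119)/119 = -41286/15859 - 9519/(119*79) = -41286*1/15859 - 1*9519/9401 = -41286/15859 - 9519/9401 = -539091507/149090459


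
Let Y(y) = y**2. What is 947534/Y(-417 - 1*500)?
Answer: 135362/120127 ≈ 1.1268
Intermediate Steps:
947534/Y(-417 - 1*500) = 947534/((-417 - 1*500)**2) = 947534/((-417 - 500)**2) = 947534/((-917)**2) = 947534/840889 = 947534*(1/840889) = 135362/120127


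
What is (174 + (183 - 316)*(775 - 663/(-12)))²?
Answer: 194478354009/16 ≈ 1.2155e+10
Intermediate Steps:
(174 + (183 - 316)*(775 - 663/(-12)))² = (174 - 133*(775 - 663*(-1/12)))² = (174 - 133*(775 + 221/4))² = (174 - 133*3321/4)² = (174 - 441693/4)² = (-440997/4)² = 194478354009/16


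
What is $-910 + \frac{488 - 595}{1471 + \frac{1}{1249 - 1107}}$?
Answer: $- \frac{190098724}{208883} \approx -910.07$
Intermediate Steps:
$-910 + \frac{488 - 595}{1471 + \frac{1}{1249 - 1107}} = -910 + \frac{488 - 595}{1471 + \frac{1}{142}} = -910 + \frac{1}{1471 + \frac{1}{142}} \left(-107\right) = -910 + \frac{1}{\frac{208883}{142}} \left(-107\right) = -910 + \frac{142}{208883} \left(-107\right) = -910 - \frac{15194}{208883} = - \frac{190098724}{208883}$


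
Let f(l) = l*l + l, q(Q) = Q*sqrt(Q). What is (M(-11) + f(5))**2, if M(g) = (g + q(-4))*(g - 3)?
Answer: 21312 + 41216*I ≈ 21312.0 + 41216.0*I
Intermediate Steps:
q(Q) = Q**(3/2)
M(g) = (-3 + g)*(g - 8*I) (M(g) = (g + (-4)**(3/2))*(g - 3) = (g - 8*I)*(-3 + g) = (-3 + g)*(g - 8*I))
f(l) = l + l**2 (f(l) = l**2 + l = l + l**2)
(M(-11) + f(5))**2 = (((-11)**2 - 3*(-11) + 24*I - 8*I*(-11)) + 5*(1 + 5))**2 = ((121 + 33 + 24*I + 88*I) + 5*6)**2 = ((154 + 112*I) + 30)**2 = (184 + 112*I)**2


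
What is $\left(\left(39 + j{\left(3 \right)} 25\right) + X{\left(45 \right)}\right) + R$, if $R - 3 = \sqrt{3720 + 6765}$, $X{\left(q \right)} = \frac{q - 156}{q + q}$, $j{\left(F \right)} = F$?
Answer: $\frac{3473}{30} + 3 \sqrt{1165} \approx 218.16$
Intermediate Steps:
$X{\left(q \right)} = \frac{-156 + q}{2 q}$
$R = 3 + 3 \sqrt{1165}$ ($R = 3 + \sqrt{3720 + 6765} = 3 + \sqrt{10485} = 3 + 3 \sqrt{1165} \approx 105.4$)
$\left(\left(39 + j{\left(3 \right)} 25\right) + X{\left(45 \right)}\right) + R = \left(\left(39 + 3 \cdot 25\right) + \frac{-156 + 45}{2 \cdot 45}\right) + \left(3 + 3 \sqrt{1165}\right) = \left(\left(39 + 75\right) + \frac{1}{2} \cdot \frac{1}{45} \left(-111\right)\right) + \left(3 + 3 \sqrt{1165}\right) = \left(114 - \frac{37}{30}\right) + \left(3 + 3 \sqrt{1165}\right) = \frac{3383}{30} + \left(3 + 3 \sqrt{1165}\right) = \frac{3473}{30} + 3 \sqrt{1165}$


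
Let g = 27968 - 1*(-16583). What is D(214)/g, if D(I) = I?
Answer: 214/44551 ≈ 0.0048035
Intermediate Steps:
g = 44551 (g = 27968 + 16583 = 44551)
D(214)/g = 214/44551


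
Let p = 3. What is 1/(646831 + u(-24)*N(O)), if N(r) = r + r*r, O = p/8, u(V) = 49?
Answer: 64/41398801 ≈ 1.5459e-6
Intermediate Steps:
O = 3/8 ≈ 0.37500
N(r) = r + r²
1/(646831 + u(-24)*N(O)) = 1/(646831 + 49*(3*(1 + 3/8)/8)) = 1/(646831 + 49*((3/8)*(11/8))) = 1/(646831 + 49*(33/64)) = 1/(646831 + 1617/64) = 1/(41398801/64) = 64/41398801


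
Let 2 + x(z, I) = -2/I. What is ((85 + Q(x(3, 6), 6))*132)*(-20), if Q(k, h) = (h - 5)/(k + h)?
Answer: -225120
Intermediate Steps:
x(z, I) = -2 - 2/I
Q(k, h) = (-5 + h)/(h + k)
((85 + Q(x(3, 6), 6))*132)*(-20) = ((85 + (-5 + 6)/(6 + (-2 - 2/6)))*132)*(-20) = ((85 + 1/(6 + (-2 - 2*⅙)))*132)*(-20) = ((85 + 1/(6 + (-2 - ⅓)))*132)*(-20) = ((85 + 1/(6 - 7/3))*132)*(-20) = ((85 + 1/(11/3))*132)*(-20) = ((85 + (3/11)*1)*132)*(-20) = ((85 + 3/11)*132)*(-20) = ((938/11)*132)*(-20) = 11256*(-20) = -225120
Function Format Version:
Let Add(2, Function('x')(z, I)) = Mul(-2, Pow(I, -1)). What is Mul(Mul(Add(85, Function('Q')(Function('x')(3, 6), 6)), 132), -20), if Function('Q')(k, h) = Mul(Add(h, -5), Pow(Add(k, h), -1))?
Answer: -225120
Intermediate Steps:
Function('x')(z, I) = Add(-2, Mul(-2, Pow(I, -1)))
Function('Q')(k, h) = Mul(Pow(Add(h, k), -1), Add(-5, h)) (Function('Q')(k, h) = Mul(Add(-5, h), Pow(Add(h, k), -1)) = Mul(Pow(Add(h, k), -1), Add(-5, h)))
Mul(Mul(Add(85, Function('Q')(Function('x')(3, 6), 6)), 132), -20) = Mul(Mul(Add(85, Mul(Pow(Add(6, Add(-2, Mul(-2, Pow(6, -1)))), -1), Add(-5, 6))), 132), -20) = Mul(Mul(Add(85, Mul(Pow(Add(6, Add(-2, Mul(-2, Rational(1, 6)))), -1), 1)), 132), -20) = Mul(Mul(Add(85, Mul(Pow(Add(6, Add(-2, Rational(-1, 3))), -1), 1)), 132), -20) = Mul(Mul(Add(85, Mul(Pow(Add(6, Rational(-7, 3)), -1), 1)), 132), -20) = Mul(Mul(Add(85, Mul(Pow(Rational(11, 3), -1), 1)), 132), -20) = Mul(Mul(Add(85, Mul(Rational(3, 11), 1)), 132), -20) = Mul(Mul(Add(85, Rational(3, 11)), 132), -20) = Mul(Mul(Rational(938, 11), 132), -20) = Mul(11256, -20) = -225120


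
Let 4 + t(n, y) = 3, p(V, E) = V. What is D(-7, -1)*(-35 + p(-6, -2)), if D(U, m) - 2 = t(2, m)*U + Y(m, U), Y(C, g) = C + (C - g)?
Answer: -574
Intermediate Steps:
t(n, y) = -1 (t(n, y) = -4 + 3 = -1)
Y(C, g) = -g + 2*C
D(U, m) = 2 - 2*U + 2*m (D(U, m) = 2 + (-U + (-U + 2*m)) = 2 + (-2*U + 2*m) = 2 - 2*U + 2*m)
D(-7, -1)*(-35 + p(-6, -2)) = (2 - 2*(-7) + 2*(-1))*(-35 - 6) = (2 + 14 - 2)*(-41) = 14*(-41) = -574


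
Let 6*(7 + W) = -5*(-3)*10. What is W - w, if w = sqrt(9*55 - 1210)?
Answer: 18 - I*sqrt(715) ≈ 18.0 - 26.739*I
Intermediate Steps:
w = I*sqrt(715) (w = sqrt(495 - 1210) = sqrt(-715) = I*sqrt(715) ≈ 26.739*I)
W = 18 (W = -7 + (-5*(-3)*10)/6 = -7 + (15*10)/6 = -7 + (1/6)*150 = -7 + 25 = 18)
W - w = 18 - I*sqrt(715)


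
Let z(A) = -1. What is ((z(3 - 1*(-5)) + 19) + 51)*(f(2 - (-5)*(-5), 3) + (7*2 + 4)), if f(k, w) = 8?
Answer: 1794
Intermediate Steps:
((z(3 - 1*(-5)) + 19) + 51)*(f(2 - (-5)*(-5), 3) + (7*2 + 4)) = ((-1 + 19) + 51)*(8 + (7*2 + 4)) = (18 + 51)*(8 + (14 + 4)) = 69*(8 + 18) = 69*26 = 1794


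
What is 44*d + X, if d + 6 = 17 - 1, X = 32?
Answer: 472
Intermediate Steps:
d = 10 (d = -6 + (17 - 1) = -6 + 16 = 10)
44*d + X = 44*10 + 32 = 440 + 32 = 472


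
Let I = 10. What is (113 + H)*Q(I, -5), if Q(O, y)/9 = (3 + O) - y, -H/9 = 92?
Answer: -115830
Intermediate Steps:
H = -828 (H = -9*92 = -828)
Q(O, y) = 27 - 9*y + 9*O (Q(O, y) = 9*((3 + O) - y) = 9*(3 + O - y) = 27 - 9*y + 9*O)
(113 + H)*Q(I, -5) = (113 - 828)*(27 - 9*(-5) + 9*10) = -715*(27 + 45 + 90) = -715*162 = -115830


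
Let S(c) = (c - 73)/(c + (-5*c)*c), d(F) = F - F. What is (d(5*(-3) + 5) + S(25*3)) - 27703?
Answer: -388534576/14025 ≈ -27703.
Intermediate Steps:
d(F) = 0
S(c) = (-73 + c)/(c - 5*c²)
(d(5*(-3) + 5) + S(25*3)) - 27703 = (0 + (73 - 25*3)/(((25*3))*(-1 + 5*(25*3)))) - 27703 = (0 + (73 - 1*75)/(75*(-1 + 5*75))) - 27703 = (0 + (73 - 75)/(75*(-1 + 375))) - 27703 = (0 + (1/75)*(-2)/374) - 27703 = (0 + (1/75)*(1/374)*(-2)) - 27703 = (0 - 1/14025) - 27703 = -1/14025 - 27703 = -388534576/14025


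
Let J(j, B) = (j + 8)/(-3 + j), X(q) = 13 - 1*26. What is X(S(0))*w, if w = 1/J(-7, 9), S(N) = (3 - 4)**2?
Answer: 130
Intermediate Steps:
S(N) = 1 (S(N) = (-1)**2 = 1)
X(q) = -13 (X(q) = 13 - 26 = -13)
J(j, B) = (8 + j)/(-3 + j)
w = -10 (w = 1/((8 - 7)/(-3 - 7)) = 1/(1/(-10)) = 1/(-1/10*1) = 1/(-1/10) = -10)
X(S(0))*w = -13*(-10) = 130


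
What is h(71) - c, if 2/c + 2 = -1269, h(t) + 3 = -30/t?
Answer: -308711/90241 ≈ -3.4210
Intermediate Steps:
h(t) = -3 - 30/t
c = -2/1271 (c = 2/(-2 - 1269) = 2/(-1271) = 2*(-1/1271) = -2/1271 ≈ -0.0015736)
h(71) - c = (-3 - 30/71) - 1*(-2/1271) = (-3 - 30*1/71) + 2/1271 = (-3 - 30/71) + 2/1271 = -243/71 + 2/1271 = -308711/90241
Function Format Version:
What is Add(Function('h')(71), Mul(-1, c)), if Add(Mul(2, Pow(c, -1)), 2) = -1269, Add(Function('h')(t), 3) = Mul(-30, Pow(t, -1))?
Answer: Rational(-308711, 90241) ≈ -3.4210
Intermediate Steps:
Function('h')(t) = Add(-3, Mul(-30, Pow(t, -1)))
c = Rational(-2, 1271) (c = Mul(2, Pow(Add(-2, -1269), -1)) = Mul(2, Pow(-1271, -1)) = Mul(2, Rational(-1, 1271)) = Rational(-2, 1271) ≈ -0.0015736)
Add(Function('h')(71), Mul(-1, c)) = Add(Add(-3, Mul(-30, Pow(71, -1))), Mul(-1, Rational(-2, 1271))) = Add(Add(-3, Mul(-30, Rational(1, 71))), Rational(2, 1271)) = Add(Add(-3, Rational(-30, 71)), Rational(2, 1271)) = Add(Rational(-243, 71), Rational(2, 1271)) = Rational(-308711, 90241)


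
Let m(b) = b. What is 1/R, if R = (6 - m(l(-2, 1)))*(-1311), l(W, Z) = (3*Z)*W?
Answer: -1/15732 ≈ -6.3565e-5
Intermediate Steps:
l(W, Z) = 3*W*Z
R = -15732 (R = (6 - 3*(-2))*(-1311) = (6 - 1*(-6))*(-1311) = (6 + 6)*(-1311) = 12*(-1311) = -15732)
1/R = 1/(-15732) = -1/15732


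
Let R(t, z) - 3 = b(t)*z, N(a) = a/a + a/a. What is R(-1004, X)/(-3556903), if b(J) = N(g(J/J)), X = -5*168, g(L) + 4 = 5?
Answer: 1677/3556903 ≈ 0.00047148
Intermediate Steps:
g(L) = 1 (g(L) = -4 + 5 = 1)
N(a) = 2 (N(a) = 1 + 1 = 2)
X = -840
b(J) = 2
R(t, z) = 3 + 2*z
R(-1004, X)/(-3556903) = (3 + 2*(-840))/(-3556903) = (3 - 1680)*(-1/3556903) = -1677*(-1/3556903) = 1677/3556903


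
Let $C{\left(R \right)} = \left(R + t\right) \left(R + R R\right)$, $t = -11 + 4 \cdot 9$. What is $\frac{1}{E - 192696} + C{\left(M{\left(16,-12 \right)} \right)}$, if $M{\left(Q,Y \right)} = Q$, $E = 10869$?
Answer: $\frac{2027734703}{181827} \approx 11152.0$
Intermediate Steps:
$t = 25$ ($t = -11 + 36 = 25$)
$C{\left(R \right)} = \left(25 + R\right) \left(R + R^{2}\right)$ ($C{\left(R \right)} = \left(R + 25\right) \left(R + R R\right) = \left(25 + R\right) \left(R + R^{2}\right)$)
$\frac{1}{E - 192696} + C{\left(M{\left(16,-12 \right)} \right)} = \frac{1}{10869 - 192696} + 16 \left(25 + 16^{2} + 26 \cdot 16\right) = \frac{1}{-181827} + 16 \left(25 + 256 + 416\right) = - \frac{1}{181827} + 16 \cdot 697 = - \frac{1}{181827} + 11152 = \frac{2027734703}{181827}$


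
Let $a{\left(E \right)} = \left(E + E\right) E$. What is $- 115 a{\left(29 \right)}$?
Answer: $-193430$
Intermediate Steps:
$a{\left(E \right)} = 2 E^{2}$ ($a{\left(E \right)} = 2 E E = 2 E^{2}$)
$- 115 a{\left(29 \right)} = - 115 \cdot 2 \cdot 29^{2} = - 115 \cdot 2 \cdot 841 = \left(-115\right) 1682 = -193430$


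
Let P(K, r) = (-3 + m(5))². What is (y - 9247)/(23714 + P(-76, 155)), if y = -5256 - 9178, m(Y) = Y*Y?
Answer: -23681/24198 ≈ -0.97863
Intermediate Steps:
m(Y) = Y²
y = -14434
P(K, r) = 484 (P(K, r) = (-3 + 5²)² = (-3 + 25)² = 22² = 484)
(y - 9247)/(23714 + P(-76, 155)) = (-14434 - 9247)/(23714 + 484) = -23681/24198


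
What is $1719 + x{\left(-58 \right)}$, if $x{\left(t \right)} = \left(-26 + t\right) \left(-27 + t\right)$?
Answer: $8859$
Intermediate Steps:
$x{\left(t \right)} = \left(-27 + t\right) \left(-26 + t\right)$
$1719 + x{\left(-58 \right)} = 1719 + \left(702 + \left(-58\right)^{2} - -3074\right) = 1719 + \left(702 + 3364 + 3074\right) = 1719 + 7140 = 8859$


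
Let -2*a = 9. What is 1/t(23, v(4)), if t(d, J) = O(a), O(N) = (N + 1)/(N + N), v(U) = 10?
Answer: 18/7 ≈ 2.5714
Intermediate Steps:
a = -9/2 (a = -1/2*9 = -9/2 ≈ -4.5000)
O(N) = (1 + N)/(2*N) (O(N) = (1 + N)/((2*N)) = (1 + N)*(1/(2*N)) = (1 + N)/(2*N))
t(d, J) = 7/18 (t(d, J) = (1 - 9/2)/(2*(-9/2)) = (1/2)*(-2/9)*(-7/2) = 7/18)
1/t(23, v(4)) = 1/(7/18) = 18/7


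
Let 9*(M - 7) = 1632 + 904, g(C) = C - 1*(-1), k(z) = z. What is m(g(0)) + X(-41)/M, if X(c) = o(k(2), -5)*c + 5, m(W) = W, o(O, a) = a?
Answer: 4489/2599 ≈ 1.7272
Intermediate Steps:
g(C) = 1 + C (g(C) = C + 1 = 1 + C)
M = 2599/9 (M = 7 + (1632 + 904)/9 = 7 + (⅑)*2536 = 7 + 2536/9 = 2599/9 ≈ 288.78)
X(c) = 5 - 5*c (X(c) = -5*c + 5 = 5 - 5*c)
m(g(0)) + X(-41)/M = (1 + 0) + (5 - 5*(-41))/(2599/9) = 1 + (5 + 205)*(9/2599) = 1 + 210*(9/2599) = 1 + 1890/2599 = 4489/2599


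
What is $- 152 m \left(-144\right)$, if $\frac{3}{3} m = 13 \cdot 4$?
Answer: $1138176$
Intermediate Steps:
$m = 52$ ($m = 13 \cdot 4 = 52$)
$- 152 m \left(-144\right) = \left(-152\right) 52 \left(-144\right) = \left(-7904\right) \left(-144\right) = 1138176$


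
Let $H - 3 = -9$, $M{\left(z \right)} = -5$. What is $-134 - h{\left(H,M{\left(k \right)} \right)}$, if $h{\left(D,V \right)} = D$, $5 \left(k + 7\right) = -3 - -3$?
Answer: $-128$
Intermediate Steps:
$k = -7$ ($k = -7 + \frac{-3 - -3}{5} = -7 + \frac{-3 + 3}{5} = -7 + \frac{1}{5} \cdot 0 = -7 + 0 = -7$)
$H = -6$ ($H = 3 - 9 = -6$)
$-134 - h{\left(H,M{\left(k \right)} \right)} = -134 - -6 = -134 + 6 = -128$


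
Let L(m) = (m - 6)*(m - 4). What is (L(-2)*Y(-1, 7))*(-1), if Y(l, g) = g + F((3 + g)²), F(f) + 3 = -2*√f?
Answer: 768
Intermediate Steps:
F(f) = -3 - 2*√f
L(m) = (-6 + m)*(-4 + m)
Y(l, g) = -3 + g - 2*√((3 + g)²) (Y(l, g) = g + (-3 - 2*√((3 + g)²)) = -3 + g - 2*√((3 + g)²))
(L(-2)*Y(-1, 7))*(-1) = ((24 + (-2)² - 10*(-2))*(-3 + 7 - 2*√((3 + 7)²)))*(-1) = ((24 + 4 + 20)*(-3 + 7 - 2*√(10²)))*(-1) = (48*(-3 + 7 - 2*√100))*(-1) = (48*(-3 + 7 - 2*10))*(-1) = (48*(-3 + 7 - 20))*(-1) = (48*(-16))*(-1) = -768*(-1) = 768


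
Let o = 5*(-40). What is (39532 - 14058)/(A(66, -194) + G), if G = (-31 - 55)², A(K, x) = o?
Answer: 12737/3598 ≈ 3.5400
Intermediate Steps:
o = -200
A(K, x) = -200
G = 7396 (G = (-86)² = 7396)
(39532 - 14058)/(A(66, -194) + G) = (39532 - 14058)/(-200 + 7396) = 25474/7196 = 25474*(1/7196) = 12737/3598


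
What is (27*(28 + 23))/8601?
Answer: 459/2867 ≈ 0.16010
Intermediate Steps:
(27*(28 + 23))/8601 = (27*51)*(1/8601) = 1377*(1/8601) = 459/2867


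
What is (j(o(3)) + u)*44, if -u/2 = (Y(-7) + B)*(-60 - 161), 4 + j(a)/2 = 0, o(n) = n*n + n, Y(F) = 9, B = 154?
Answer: 3169672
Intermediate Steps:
o(n) = n + n² (o(n) = n² + n = n + n²)
j(a) = -8 (j(a) = -8 + 2*0 = -8 + 0 = -8)
u = 72046 (u = -2*(9 + 154)*(-60 - 161) = -326*(-221) = -2*(-36023) = 72046)
(j(o(3)) + u)*44 = (-8 + 72046)*44 = 72038*44 = 3169672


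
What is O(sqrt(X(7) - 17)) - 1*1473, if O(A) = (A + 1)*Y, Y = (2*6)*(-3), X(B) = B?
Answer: -1509 - 36*I*sqrt(10) ≈ -1509.0 - 113.84*I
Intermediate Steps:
Y = -36 (Y = 12*(-3) = -36)
O(A) = -36 - 36*A (O(A) = (A + 1)*(-36) = (1 + A)*(-36) = -36 - 36*A)
O(sqrt(X(7) - 17)) - 1*1473 = (-36 - 36*sqrt(7 - 17)) - 1*1473 = (-36 - 36*I*sqrt(10)) - 1473 = -1509 - 36*I*sqrt(10)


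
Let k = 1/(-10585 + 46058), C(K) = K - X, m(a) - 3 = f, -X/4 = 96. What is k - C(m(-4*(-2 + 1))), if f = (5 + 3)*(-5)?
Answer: -12309130/35473 ≈ -347.00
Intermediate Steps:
X = -384 (X = -4*96 = -384)
f = -40 (f = 8*(-5) = -40)
m(a) = -37 (m(a) = 3 - 40 = -37)
C(K) = 384 + K (C(K) = K - 1*(-384) = K + 384 = 384 + K)
k = 1/35473 ≈ 2.8190e-5
k - C(m(-4*(-2 + 1))) = 1/35473 - (384 - 37) = 1/35473 - 1*347 = 1/35473 - 347 = -12309130/35473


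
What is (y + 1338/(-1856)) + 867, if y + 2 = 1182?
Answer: 1898947/928 ≈ 2046.3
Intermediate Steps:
y = 1180 (y = -2 + 1182 = 1180)
(y + 1338/(-1856)) + 867 = (1180 + 1338/(-1856)) + 867 = (1180 + 1338*(-1/1856)) + 867 = (1180 - 669/928) + 867 = 1094371/928 + 867 = 1898947/928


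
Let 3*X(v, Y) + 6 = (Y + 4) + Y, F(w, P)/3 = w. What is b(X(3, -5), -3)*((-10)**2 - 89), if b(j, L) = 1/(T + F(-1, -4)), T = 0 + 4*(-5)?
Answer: -11/23 ≈ -0.47826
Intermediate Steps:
F(w, P) = 3*w
X(v, Y) = -2/3 + 2*Y/3 (X(v, Y) = -2 + ((Y + 4) + Y)/3 = -2 + ((4 + Y) + Y)/3 = -2 + (4 + 2*Y)/3 = -2 + (4/3 + 2*Y/3) = -2/3 + 2*Y/3)
T = -20 (T = 0 - 20 = -20)
b(j, L) = -1/23 (b(j, L) = 1/(-20 + 3*(-1)) = 1/(-20 - 3) = 1/(-23) = -1/23)
b(X(3, -5), -3)*((-10)**2 - 89) = -((-10)**2 - 89)/23 = -(100 - 89)/23 = -1/23*11 = -11/23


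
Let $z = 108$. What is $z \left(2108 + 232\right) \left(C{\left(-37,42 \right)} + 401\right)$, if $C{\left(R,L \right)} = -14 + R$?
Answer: $88452000$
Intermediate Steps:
$z \left(2108 + 232\right) \left(C{\left(-37,42 \right)} + 401\right) = 108 \left(2108 + 232\right) \left(\left(-14 - 37\right) + 401\right) = 108 \cdot 2340 \left(-51 + 401\right) = 108 \cdot 2340 \cdot 350 = 108 \cdot 819000 = 88452000$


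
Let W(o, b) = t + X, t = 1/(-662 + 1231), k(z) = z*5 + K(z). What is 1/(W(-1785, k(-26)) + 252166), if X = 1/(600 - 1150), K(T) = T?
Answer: 312950/78915349681 ≈ 3.9656e-6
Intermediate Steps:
k(z) = 6*z (k(z) = z*5 + z = 5*z + z = 6*z)
X = -1/550 (X = 1/(-550) = -1/550 ≈ -0.0018182)
t = 1/569 ≈ 0.0017575
W(o, b) = -19/312950 (W(o, b) = 1/569 - 1/550 = -19/312950)
1/(W(-1785, k(-26)) + 252166) = 1/(-19/312950 + 252166) = 1/(78915349681/312950) = 312950/78915349681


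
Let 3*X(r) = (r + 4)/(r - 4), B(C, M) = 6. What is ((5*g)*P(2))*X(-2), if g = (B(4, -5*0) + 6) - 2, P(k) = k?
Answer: -100/9 ≈ -11.111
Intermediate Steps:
g = 10 (g = (6 + 6) - 2 = 12 - 2 = 10)
X(r) = (4 + r)/(3*(-4 + r)) (X(r) = ((r + 4)/(r - 4))/3 = ((4 + r)/(-4 + r))/3 = (4 + r)/(3*(-4 + r)))
((5*g)*P(2))*X(-2) = ((5*10)*2)*((4 - 2)/(3*(-4 - 2))) = (50*2)*((⅓)*2/(-6)) = 100*((⅓)*(-⅙)*2) = 100*(-⅑) = -100/9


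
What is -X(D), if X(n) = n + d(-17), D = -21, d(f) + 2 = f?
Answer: 40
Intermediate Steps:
d(f) = -2 + f
X(n) = -19 + n (X(n) = n + (-2 - 17) = n - 19 = -19 + n)
-X(D) = -(-19 - 21) = -1*(-40) = 40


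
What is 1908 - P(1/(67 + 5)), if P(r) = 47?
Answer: 1861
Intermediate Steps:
1908 - P(1/(67 + 5)) = 1908 - 1*47 = 1908 - 47 = 1861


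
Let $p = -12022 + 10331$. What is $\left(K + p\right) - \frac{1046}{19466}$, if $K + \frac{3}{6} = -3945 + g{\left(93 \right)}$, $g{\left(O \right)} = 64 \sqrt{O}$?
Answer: $- \frac{109721155}{19466} + 64 \sqrt{93} \approx -5019.4$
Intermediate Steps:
$K = - \frac{7891}{2} + 64 \sqrt{93}$ ($K = - \frac{1}{2} - \left(3945 - 64 \sqrt{93}\right) = - \frac{7891}{2} + 64 \sqrt{93} \approx -3328.3$)
$p = -1691$
$\left(K + p\right) - \frac{1046}{19466} = \left(\left(- \frac{7891}{2} + 64 \sqrt{93}\right) - 1691\right) - \frac{1046}{19466} = \left(- \frac{11273}{2} + 64 \sqrt{93}\right) - \frac{523}{9733} = - \frac{109721155}{19466} + 64 \sqrt{93}$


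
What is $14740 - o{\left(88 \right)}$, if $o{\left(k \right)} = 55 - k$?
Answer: $14773$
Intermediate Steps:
$14740 - o{\left(88 \right)} = 14740 - \left(55 - 88\right) = 14740 - -33 = 14740 + 33 = 14773$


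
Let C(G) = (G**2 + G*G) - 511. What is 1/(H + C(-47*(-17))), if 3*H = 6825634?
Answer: 3/10654507 ≈ 2.8157e-7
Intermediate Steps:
H = 6825634/3 (H = (1/3)*6825634 = 6825634/3 ≈ 2.2752e+6)
C(G) = -511 + 2*G**2 (C(G) = (G**2 + G**2) - 511 = 2*G**2 - 511 = -511 + 2*G**2)
1/(H + C(-47*(-17))) = 1/(6825634/3 + (-511 + 2*(-47*(-17))**2)) = 1/(6825634/3 + (-511 + 2*799**2)) = 1/(6825634/3 + (-511 + 2*638401)) = 1/(6825634/3 + (-511 + 1276802)) = 1/(6825634/3 + 1276291) = 1/(10654507/3) = 3/10654507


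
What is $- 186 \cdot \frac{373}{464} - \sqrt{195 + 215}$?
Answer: $- \frac{34689}{232} - \sqrt{410} \approx -169.77$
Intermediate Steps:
$- 186 \cdot \frac{373}{464} - \sqrt{195 + 215} = - 186 \cdot 373 \cdot \frac{1}{464} - \sqrt{410} = \left(-186\right) \frac{373}{464} - \sqrt{410} = - \frac{34689}{232} - \sqrt{410}$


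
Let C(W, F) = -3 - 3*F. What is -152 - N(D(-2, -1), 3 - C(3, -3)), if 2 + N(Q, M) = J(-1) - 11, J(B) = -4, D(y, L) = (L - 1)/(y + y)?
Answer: -135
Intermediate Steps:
D(y, L) = (-1 + L)/(2*y) (D(y, L) = (-1 + L)/((2*y)) = (-1 + L)*(1/(2*y)) = (-1 + L)/(2*y))
N(Q, M) = -17 (N(Q, M) = -2 + (-4 - 11) = -2 - 15 = -17)
-152 - N(D(-2, -1), 3 - C(3, -3)) = -152 - 1*(-17) = -152 + 17 = -135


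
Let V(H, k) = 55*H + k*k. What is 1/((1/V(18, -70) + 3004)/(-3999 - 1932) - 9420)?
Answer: -34933590/329092111361 ≈ -0.00010615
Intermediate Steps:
V(H, k) = k² + 55*H (V(H, k) = 55*H + k² = k² + 55*H)
1/((1/V(18, -70) + 3004)/(-3999 - 1932) - 9420) = 1/((1/((-70)² + 55*18) + 3004)/(-3999 - 1932) - 9420) = 1/((1/(4900 + 990) + 3004)/(-5931) - 9420) = 1/((1/5890 + 3004)*(-1/5931) - 9420) = 1/((17693561/5890)*(-1/5931) - 9420) = 1/(-17693561/34933590 - 9420) = 1/(-329092111361/34933590) = -34933590/329092111361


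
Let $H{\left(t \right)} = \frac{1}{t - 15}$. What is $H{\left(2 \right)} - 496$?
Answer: $- \frac{6449}{13} \approx -496.08$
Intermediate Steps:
$H{\left(t \right)} = \frac{1}{-15 + t}$ ($H{\left(t \right)} = \frac{1}{t - 15} = \frac{1}{-15 + t}$)
$H{\left(2 \right)} - 496 = \frac{1}{-15 + 2} - 496 = \frac{1}{-13} - 496 = - \frac{1}{13} - 496 = - \frac{6449}{13}$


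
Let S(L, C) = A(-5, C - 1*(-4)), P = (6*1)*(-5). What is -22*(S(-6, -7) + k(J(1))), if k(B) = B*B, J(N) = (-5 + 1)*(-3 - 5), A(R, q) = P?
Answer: -21868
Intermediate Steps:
P = -30 (P = 6*(-5) = -30)
A(R, q) = -30
S(L, C) = -30
J(N) = 32 (J(N) = -4*(-8) = 32)
k(B) = B²
-22*(S(-6, -7) + k(J(1))) = -22*(-30 + 32²) = -22*(-30 + 1024) = -22*994 = -21868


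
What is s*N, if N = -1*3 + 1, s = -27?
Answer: 54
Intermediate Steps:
N = -2 (N = -3 + 1 = -2)
s*N = -27*(-2) = 54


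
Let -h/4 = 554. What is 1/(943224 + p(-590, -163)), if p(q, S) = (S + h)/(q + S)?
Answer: 251/236750017 ≈ 1.0602e-6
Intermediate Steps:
h = -2216 (h = -4*554 = -2216)
p(q, S) = (-2216 + S)/(S + q) (p(q, S) = (S - 2216)/(q + S) = (-2216 + S)/(S + q))
1/(943224 + p(-590, -163)) = 1/(943224 + (-2216 - 163)/(-163 - 590)) = 1/(943224 - 2379/(-753)) = 1/(943224 - 1/753*(-2379)) = 1/(943224 + 793/251) = 1/(236750017/251) = 251/236750017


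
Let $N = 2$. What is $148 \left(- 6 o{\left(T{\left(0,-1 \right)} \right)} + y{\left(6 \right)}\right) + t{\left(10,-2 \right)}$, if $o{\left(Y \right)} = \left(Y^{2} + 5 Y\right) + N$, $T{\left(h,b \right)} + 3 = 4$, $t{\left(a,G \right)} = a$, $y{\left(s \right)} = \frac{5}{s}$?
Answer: $- \frac{20912}{3} \approx -6970.7$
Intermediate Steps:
$T{\left(h,b \right)} = 1$ ($T{\left(h,b \right)} = -3 + 4 = 1$)
$o{\left(Y \right)} = 2 + Y^{2} + 5 Y$ ($o{\left(Y \right)} = \left(Y^{2} + 5 Y\right) + 2 = 2 + Y^{2} + 5 Y$)
$148 \left(- 6 o{\left(T{\left(0,-1 \right)} \right)} + y{\left(6 \right)}\right) + t{\left(10,-2 \right)} = 148 \left(- 6 \left(2 + 1^{2} + 5 \cdot 1\right) + \frac{5}{6}\right) + 10 = 148 \left(- 6 \left(2 + 1 + 5\right) + 5 \cdot \frac{1}{6}\right) + 10 = 148 \left(\left(-6\right) 8 + \frac{5}{6}\right) + 10 = 148 \left(-48 + \frac{5}{6}\right) + 10 = 148 \left(- \frac{283}{6}\right) + 10 = - \frac{20942}{3} + 10 = - \frac{20912}{3}$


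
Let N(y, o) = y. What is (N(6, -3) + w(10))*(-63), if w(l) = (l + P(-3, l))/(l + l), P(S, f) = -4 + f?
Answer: -2142/5 ≈ -428.40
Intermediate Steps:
w(l) = (-4 + 2*l)/(2*l) (w(l) = (l + (-4 + l))/(l + l) = (-4 + 2*l)/((2*l)) = (-4 + 2*l)*(1/(2*l)) = (-4 + 2*l)/(2*l))
(N(6, -3) + w(10))*(-63) = (6 + (-2 + 10)/10)*(-63) = (6 + (⅒)*8)*(-63) = (6 + ⅘)*(-63) = (34/5)*(-63) = -2142/5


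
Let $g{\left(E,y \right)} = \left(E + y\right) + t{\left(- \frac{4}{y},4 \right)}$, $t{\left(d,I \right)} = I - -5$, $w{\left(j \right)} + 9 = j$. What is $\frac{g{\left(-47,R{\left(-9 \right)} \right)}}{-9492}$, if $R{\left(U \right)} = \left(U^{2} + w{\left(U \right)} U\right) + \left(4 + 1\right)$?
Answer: $- \frac{5}{226} \approx -0.022124$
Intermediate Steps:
$w{\left(j \right)} = -9 + j$
$t{\left(d,I \right)} = 5 + I$ ($t{\left(d,I \right)} = I + 5 = 5 + I$)
$R{\left(U \right)} = 5 + U^{2} + U \left(-9 + U\right)$ ($R{\left(U \right)} = \left(U^{2} + \left(-9 + U\right) U\right) + \left(4 + 1\right) = \left(U^{2} + U \left(-9 + U\right)\right) + 5 = 5 + U^{2} + U \left(-9 + U\right)$)
$g{\left(E,y \right)} = 9 + E + y$ ($g{\left(E,y \right)} = \left(E + y\right) + \left(5 + 4\right) = \left(E + y\right) + 9 = 9 + E + y$)
$\frac{g{\left(-47,R{\left(-9 \right)} \right)}}{-9492} = \frac{9 - 47 + \left(5 + \left(-9\right)^{2} - 9 \left(-9 - 9\right)\right)}{-9492} = \left(9 - 47 + \left(5 + 81 - -162\right)\right) \left(- \frac{1}{9492}\right) = \left(9 - 47 + \left(5 + 81 + 162\right)\right) \left(- \frac{1}{9492}\right) = \left(9 - 47 + 248\right) \left(- \frac{1}{9492}\right) = 210 \left(- \frac{1}{9492}\right) = - \frac{5}{226}$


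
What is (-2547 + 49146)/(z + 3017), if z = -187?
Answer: 46599/2830 ≈ 16.466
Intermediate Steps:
(-2547 + 49146)/(z + 3017) = (-2547 + 49146)/(-187 + 3017) = 46599/2830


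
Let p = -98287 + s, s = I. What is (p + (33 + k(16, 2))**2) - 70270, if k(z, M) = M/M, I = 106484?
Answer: -60917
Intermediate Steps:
s = 106484
k(z, M) = 1
p = 8197 (p = -98287 + 106484 = 8197)
(p + (33 + k(16, 2))**2) - 70270 = (8197 + (33 + 1)**2) - 70270 = (8197 + 34**2) - 70270 = (8197 + 1156) - 70270 = 9353 - 70270 = -60917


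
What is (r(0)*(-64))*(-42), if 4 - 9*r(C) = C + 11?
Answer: -6272/3 ≈ -2090.7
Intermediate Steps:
r(C) = -7/9 - C/9 (r(C) = 4/9 - (C + 11)/9 = 4/9 - (11 + C)/9 = 4/9 + (-11/9 - C/9) = -7/9 - C/9)
(r(0)*(-64))*(-42) = ((-7/9 - ⅑*0)*(-64))*(-42) = ((-7/9 + 0)*(-64))*(-42) = -7/9*(-64)*(-42) = (448/9)*(-42) = -6272/3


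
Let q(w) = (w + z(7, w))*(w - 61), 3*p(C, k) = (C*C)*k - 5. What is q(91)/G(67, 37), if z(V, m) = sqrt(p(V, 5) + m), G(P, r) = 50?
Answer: 273/5 + 9*sqrt(19)/5 ≈ 62.446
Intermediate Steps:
p(C, k) = -5/3 + k*C**2/3 (p(C, k) = ((C*C)*k - 5)/3 = (C**2*k - 5)/3 = (k*C**2 - 5)/3 = (-5 + k*C**2)/3 = -5/3 + k*C**2/3)
z(V, m) = sqrt(-5/3 + m + 5*V**2/3) (z(V, m) = sqrt((-5/3 + (1/3)*5*V**2) + m) = sqrt((-5/3 + 5*V**2/3) + m) = sqrt(-5/3 + m + 5*V**2/3))
q(w) = (-61 + w)*(w + sqrt(720 + 9*w)/3) (q(w) = (w + sqrt(-15 + 9*w + 15*7**2)/3)*(w - 61) = (w + sqrt(-15 + 9*w + 15*49)/3)*(-61 + w) = (w + sqrt(-15 + 9*w + 735)/3)*(-61 + w) = (w + sqrt(720 + 9*w)/3)*(-61 + w) = (-61 + w)*(w + sqrt(720 + 9*w)/3))
q(91)/G(67, 37) = (91**2 - 61*91 - 61*sqrt(80 + 91) + 91*sqrt(80 + 91))/50 = (8281 - 5551 - 183*sqrt(19) + 91*sqrt(171))*(1/50) = (8281 - 5551 - 183*sqrt(19) + 91*(3*sqrt(19)))*(1/50) = (8281 - 5551 - 183*sqrt(19) + 273*sqrt(19))*(1/50) = (2730 + 90*sqrt(19))*(1/50) = 273/5 + 9*sqrt(19)/5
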